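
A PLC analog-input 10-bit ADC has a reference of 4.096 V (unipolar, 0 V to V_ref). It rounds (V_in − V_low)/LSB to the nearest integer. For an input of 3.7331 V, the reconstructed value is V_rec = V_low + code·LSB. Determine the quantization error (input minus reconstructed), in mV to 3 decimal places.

LSB = 4.096/2^10 = 4.000 mV.
(V_in − V_low)/LSB = (3.7331 − 0)/0.004 = 933.2750 → code 933 (round).
Code 933 maps back to 0 + 933×0.004 V = 3.732 V.
Error = 3.7331 − 3.732 = 0.0011 V = 1.100 mV.

1.100 mV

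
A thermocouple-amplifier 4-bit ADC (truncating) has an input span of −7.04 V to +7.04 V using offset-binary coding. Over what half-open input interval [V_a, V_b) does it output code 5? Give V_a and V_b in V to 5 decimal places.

[-2.64000 V, -1.76000 V)

LSB = 14.08/2^4 = 0.8800 V.
V_a = V_low + 5·LSB = -2.64 V; V_b = V_low + 6·LSB = -1.76 V.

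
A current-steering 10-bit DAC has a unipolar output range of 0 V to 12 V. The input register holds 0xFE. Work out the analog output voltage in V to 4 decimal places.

LSB = 12 V / 2^10 = 11.719 mV.
Code 0xFE = 254 decimal.
V_out = 0 + 254 × 0.0117188 V = 2.97656 V.

2.9766 V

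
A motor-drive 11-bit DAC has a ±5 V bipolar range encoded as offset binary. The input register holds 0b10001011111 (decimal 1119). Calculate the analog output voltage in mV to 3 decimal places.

LSB = 10 V / 2^11 = 4.883 mV.
Code 0b10001011111 = 1119 decimal.
V_out = (−5) + 1119 × 0.00488281 V = 0.463867 V.
= 463.867 mV.

463.867 mV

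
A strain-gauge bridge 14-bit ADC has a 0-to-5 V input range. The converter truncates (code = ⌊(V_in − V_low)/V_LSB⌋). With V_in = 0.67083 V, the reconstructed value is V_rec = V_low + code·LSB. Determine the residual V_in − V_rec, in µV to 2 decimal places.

53.63 µV

Step size: 5 V ÷ 2^14 = 305.18 µV.
Scaled input = 2198.1757 LSBs, so code = 2198.
Reconstructed: 0.67077637 V.
Error = 0.67083 − 0.67077637 = 5.36328e-05 V = 53.63 µV.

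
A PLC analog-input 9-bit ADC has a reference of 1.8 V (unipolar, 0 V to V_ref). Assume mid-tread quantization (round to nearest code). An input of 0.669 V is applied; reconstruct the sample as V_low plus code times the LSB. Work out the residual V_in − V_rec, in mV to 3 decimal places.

1.031 mV

LSB = 1.8/2^9 = 3.516 mV.
(V_in − V_low)/LSB = (0.669 − 0)/0.00351563 = 190.2933 → code 190 (round).
Reconstructed: 0.66796875 V.
Error = 0.669 − 0.66796875 = 0.00103125 V = 1.031 mV.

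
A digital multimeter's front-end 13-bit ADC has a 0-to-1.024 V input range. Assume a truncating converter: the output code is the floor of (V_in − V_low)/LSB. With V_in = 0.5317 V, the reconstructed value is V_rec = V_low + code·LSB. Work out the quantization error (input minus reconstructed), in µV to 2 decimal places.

One LSB is 1.024 V / 8192 = 125.00 µV.
Scaled input = 4253.6000 LSBs, so code = 4253.
Code 4253 maps back to 0 + 4253×0.000125 V = 0.531625 V.
V_in − V_rec = 7.5e-05 V = 75.00 µV.

75.00 µV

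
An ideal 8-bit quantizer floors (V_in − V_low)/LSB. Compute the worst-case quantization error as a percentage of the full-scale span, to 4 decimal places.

0.3906 %

Truncating → worst-case error = 1 LSB = V_FS/2^8, so 100/256 = 0.390625 % of full scale.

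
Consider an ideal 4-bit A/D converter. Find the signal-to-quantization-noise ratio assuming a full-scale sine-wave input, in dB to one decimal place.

SNR ≈ 6.02·N + 1.76 dB = 6.02·4 + 1.76 = 25.84 dB.

25.8 dB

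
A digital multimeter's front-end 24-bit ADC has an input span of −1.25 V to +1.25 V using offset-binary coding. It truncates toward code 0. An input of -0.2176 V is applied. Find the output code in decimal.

code 6928319

With 16777216 levels over 2.5 V, one step is 0.15 µV.
(-0.2176 − (−1.25)) / 1.49012e-07 = 6928319.119 LSBs.
So the output code is 6928319.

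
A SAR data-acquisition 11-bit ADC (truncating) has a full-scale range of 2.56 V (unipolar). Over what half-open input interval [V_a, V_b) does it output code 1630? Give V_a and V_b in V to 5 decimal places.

LSB = 2.56/2^11 = 1.250 mV.
V_a = V_low + 1630·LSB = 2.0375 V; V_b = V_low + 1631·LSB = 2.03875 V.

[2.03750 V, 2.03875 V)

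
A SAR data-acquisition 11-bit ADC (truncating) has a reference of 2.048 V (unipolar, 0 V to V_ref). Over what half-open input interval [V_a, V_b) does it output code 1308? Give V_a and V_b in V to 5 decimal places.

LSB = 2.048/2^11 = 1.000 mV.
V_a = V_low + 1308·LSB = 1.308 V; V_b = V_low + 1309·LSB = 1.309 V.

[1.30800 V, 1.30900 V)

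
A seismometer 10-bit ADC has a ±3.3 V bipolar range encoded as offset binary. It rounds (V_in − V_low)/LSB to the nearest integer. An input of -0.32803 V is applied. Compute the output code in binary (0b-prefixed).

code 0b111001101 (decimal 461)

LSB = 6.6 V / 1024 = 6.445 mV.
Input sits at 461.106 steps above V_low.
Round → code 461.
In binary (0b-prefixed): 0b111001101.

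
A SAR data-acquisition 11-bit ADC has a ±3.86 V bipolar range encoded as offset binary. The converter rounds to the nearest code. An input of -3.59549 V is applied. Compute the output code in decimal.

code 70

With 2048 levels over 7.72 V, one step is 3.770 mV.
(V_in − V_low)/LSB = (-3.59549 − (−3.86)) / 0.00376953 = 70.171.
round(70.171) = 70.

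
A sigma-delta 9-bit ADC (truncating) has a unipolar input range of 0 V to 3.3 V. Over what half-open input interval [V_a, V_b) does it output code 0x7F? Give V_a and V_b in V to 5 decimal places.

LSB = 3.3/2^9 = 6.445 mV.
Code 0x7F = 127 decimal.
V_a = V_low + 127·LSB = 0.818555 V; V_b = V_low + 128·LSB = 0.825 V.

[0.81855 V, 0.82500 V)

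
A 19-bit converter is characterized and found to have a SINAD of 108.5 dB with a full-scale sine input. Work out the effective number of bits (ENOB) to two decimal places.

17.73 bits

ENOB = (SINAD − 1.76) / 6.02 = (108.5 − 1.76)/6.02 = 17.731.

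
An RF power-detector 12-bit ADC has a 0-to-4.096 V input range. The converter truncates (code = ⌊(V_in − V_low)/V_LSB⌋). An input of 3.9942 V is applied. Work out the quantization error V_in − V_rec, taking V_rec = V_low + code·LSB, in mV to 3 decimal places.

0.200 mV

LSB = 4.096/2^12 = 1.000 mV.
(3.9942 − 0)/0.001 = 3994.2000; ⌊·⌋ gives code 3994.
Code 3994 maps back to 0 + 3994×0.001 V = 3.994 V.
Error = 3.9942 − 3.994 = 0.0002 V = 0.200 mV.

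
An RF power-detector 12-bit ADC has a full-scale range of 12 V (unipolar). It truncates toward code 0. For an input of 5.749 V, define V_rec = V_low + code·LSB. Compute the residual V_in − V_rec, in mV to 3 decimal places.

0.953 mV

Step size: 12 V ÷ 2^12 = 2.930 mV.
(V_in − V_low)/LSB = (5.749 − 0)/0.00292969 = 1962.3253 → code 1962 (floor).
V_rec = 0 + 1962·0.00292969 = 5.7480469 V.
V_in − V_rec = 0.000953125 V = 0.953 mV.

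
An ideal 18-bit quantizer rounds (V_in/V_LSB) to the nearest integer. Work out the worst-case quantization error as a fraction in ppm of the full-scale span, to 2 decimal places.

Rounding → worst-case error = ½ LSB = V_FS/2^19, so 1e+06/524288 = 1.90735 ppm of full scale.

1.91 ppm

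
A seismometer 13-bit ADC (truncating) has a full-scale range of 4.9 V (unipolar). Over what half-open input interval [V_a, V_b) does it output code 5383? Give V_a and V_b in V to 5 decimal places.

LSB = 4.9/2^13 = 0.598 mV.
V_a = V_low + 5383·LSB = 3.21981 V; V_b = V_low + 5384·LSB = 3.22041 V.

[3.21981 V, 3.22041 V)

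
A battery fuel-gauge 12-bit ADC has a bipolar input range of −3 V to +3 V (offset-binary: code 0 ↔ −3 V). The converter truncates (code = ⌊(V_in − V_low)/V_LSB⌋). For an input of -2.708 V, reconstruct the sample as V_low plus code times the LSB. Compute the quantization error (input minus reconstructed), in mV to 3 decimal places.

0.496 mV

Step size: 6 V ÷ 2^12 = 1.465 mV.
Scaled input = 199.3387 LSBs, so code = 199.
Reconstructed: -2.7084961 V.
Error = -2.708 − (−2.7084961) = 0.000496094 V = 0.496 mV.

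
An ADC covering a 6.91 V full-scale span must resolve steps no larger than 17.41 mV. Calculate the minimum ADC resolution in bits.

Number of steps required ≥ 6.91 V / 17.41 mV = 396.90.
Need 2^N ≥ 396.90; 2^8 = 256, 2^9 = 512.
Minimum N = 9.

9 bits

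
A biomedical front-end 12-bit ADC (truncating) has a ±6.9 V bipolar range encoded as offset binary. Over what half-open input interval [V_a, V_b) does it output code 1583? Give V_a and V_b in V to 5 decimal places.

[-1.56665 V, -1.56328 V)

LSB = 13.8/2^12 = 3.369 mV.
V_a = V_low + 1583·LSB = -1.56665 V; V_b = V_low + 1584·LSB = -1.56328 V.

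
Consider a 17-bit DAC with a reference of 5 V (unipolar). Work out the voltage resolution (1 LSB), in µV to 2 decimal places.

Full-scale span = 5 V.
LSB = 5 / 2^17 = 5 / 131072 = 3.8147e-05 V = 38.15 µV.

38.15 µV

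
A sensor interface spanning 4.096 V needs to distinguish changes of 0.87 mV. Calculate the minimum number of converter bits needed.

13 bits

Number of steps required ≥ 4.096 V / 0.87 mV = 4708.05.
Need 2^N ≥ 4708.05; 2^12 = 4096, 2^13 = 8192.
Minimum N = 13.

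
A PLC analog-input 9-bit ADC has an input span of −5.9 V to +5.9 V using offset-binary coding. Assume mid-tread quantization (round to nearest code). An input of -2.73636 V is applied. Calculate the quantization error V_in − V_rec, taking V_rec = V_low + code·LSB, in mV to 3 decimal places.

6.218 mV

LSB = 11.8/2^9 = 23.047 mV.
Scaled input = 137.2698 LSBs, so code = 137.
V_rec = (−5.9) + 137·0.0230469 = -2.7425781 V.
V_in − V_rec = 0.00621812 V = 6.218 mV.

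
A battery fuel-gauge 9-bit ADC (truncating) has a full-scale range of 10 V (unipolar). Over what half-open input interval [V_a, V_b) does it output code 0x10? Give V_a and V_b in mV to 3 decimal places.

[312.500 mV, 332.031 mV)

LSB = 10/2^9 = 19.531 mV.
Code 0x10 = 16 decimal.
V_a = V_low + 16·LSB = 0.3125 V; V_b = V_low + 17·LSB = 0.332031 V.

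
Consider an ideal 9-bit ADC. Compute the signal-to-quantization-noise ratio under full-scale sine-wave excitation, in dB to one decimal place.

55.9 dB

SNR ≈ 6.02·N + 1.76 dB = 6.02·9 + 1.76 = 55.94 dB.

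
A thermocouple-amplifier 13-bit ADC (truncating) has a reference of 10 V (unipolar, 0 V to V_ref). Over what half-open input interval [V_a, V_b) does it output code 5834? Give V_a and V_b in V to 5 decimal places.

LSB = 10/2^13 = 1.221 mV.
V_a = V_low + 5834·LSB = 7.12158 V; V_b = V_low + 5835·LSB = 7.1228 V.

[7.12158 V, 7.12280 V)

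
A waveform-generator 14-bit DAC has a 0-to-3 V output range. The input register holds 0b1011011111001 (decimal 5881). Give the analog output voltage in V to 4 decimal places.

1.0768 V

LSB = 3 V / 2^14 = 183.11 µV.
Code 0b1011011111001 = 5881 decimal.
V_out = 0 + 5881 × 0.000183105 V = 1.07684 V.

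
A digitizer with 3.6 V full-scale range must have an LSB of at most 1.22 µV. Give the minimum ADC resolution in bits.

Number of steps required ≥ 3.6 V / 1.22 µV = 2950819.67.
Need 2^N ≥ 2950819.67; 2^21 = 2097152, 2^22 = 4194304.
Minimum N = 22.

22 bits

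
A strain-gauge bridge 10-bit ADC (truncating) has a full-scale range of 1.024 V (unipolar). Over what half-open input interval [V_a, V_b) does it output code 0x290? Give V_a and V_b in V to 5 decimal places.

[0.65600 V, 0.65700 V)

LSB = 1.024/2^10 = 1.000 mV.
Code 0x290 = 656 decimal.
V_a = V_low + 656·LSB = 0.656 V; V_b = V_low + 657·LSB = 0.657 V.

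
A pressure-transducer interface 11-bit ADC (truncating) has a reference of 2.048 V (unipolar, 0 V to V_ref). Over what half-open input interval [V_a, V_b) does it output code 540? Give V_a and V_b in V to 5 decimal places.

[0.54000 V, 0.54100 V)

LSB = 2.048/2^11 = 1.000 mV.
V_a = V_low + 540·LSB = 0.54 V; V_b = V_low + 541·LSB = 0.541 V.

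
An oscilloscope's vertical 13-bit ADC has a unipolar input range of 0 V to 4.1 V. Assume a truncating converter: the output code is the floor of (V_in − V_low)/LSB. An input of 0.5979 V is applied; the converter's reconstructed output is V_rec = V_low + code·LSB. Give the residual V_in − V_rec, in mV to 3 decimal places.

0.317 mV

Step size: 4.1 V ÷ 2^13 = 0.500 mV.
(0.5979 − 0)/0.000500488 = 1194.6334; ⌊·⌋ gives code 1194.
V_rec = 0 + 1194·0.000500488 = 0.59758301 V.
Difference: 0.000316992 V → 0.317 mV.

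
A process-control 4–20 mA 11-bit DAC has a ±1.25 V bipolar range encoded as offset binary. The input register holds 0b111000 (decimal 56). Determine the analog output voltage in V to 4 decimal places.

LSB = 2.5 V / 2^11 = 1.221 mV.
Code 0b111000 = 56 decimal.
V_out = (−1.25) + 56 × 0.0012207 V = -1.18164 V.

-1.1816 V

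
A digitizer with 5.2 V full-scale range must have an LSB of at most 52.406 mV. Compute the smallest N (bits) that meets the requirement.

7 bits

Number of steps required ≥ 5.2 V / 52.406 mV = 99.23.
Need 2^N ≥ 99.23; 2^6 = 64, 2^7 = 128.
Minimum N = 7.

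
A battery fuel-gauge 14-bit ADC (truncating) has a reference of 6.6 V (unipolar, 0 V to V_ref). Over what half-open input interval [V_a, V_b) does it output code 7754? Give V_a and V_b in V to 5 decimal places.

[3.12356 V, 3.12396 V)

LSB = 6.6/2^14 = 402.83 µV.
V_a = V_low + 7754·LSB = 3.12356 V; V_b = V_low + 7755·LSB = 3.12396 V.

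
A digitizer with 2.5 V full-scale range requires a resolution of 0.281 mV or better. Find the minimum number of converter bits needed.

14 bits

Number of steps required ≥ 2.5 V / 0.281 mV = 8896.80.
Need 2^N ≥ 8896.80; 2^13 = 8192, 2^14 = 16384.
Minimum N = 14.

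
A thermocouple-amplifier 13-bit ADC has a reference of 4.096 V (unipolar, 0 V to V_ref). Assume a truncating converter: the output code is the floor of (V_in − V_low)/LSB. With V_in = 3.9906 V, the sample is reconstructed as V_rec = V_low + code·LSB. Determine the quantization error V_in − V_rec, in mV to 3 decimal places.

LSB = 4.096/2^13 = 0.500 mV.
(V_in − V_low)/LSB = (3.9906 − 0)/0.0005 = 7981.2000 → code 7981 (floor).
V_rec = 0 + 7981·0.0005 = 3.9905 V.
Error = 3.9906 − 3.9905 = 0.0001 V = 0.100 mV.

0.100 mV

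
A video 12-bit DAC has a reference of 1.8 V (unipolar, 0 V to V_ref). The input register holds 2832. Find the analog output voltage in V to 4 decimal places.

LSB = 1.8 V / 2^12 = 439.45 µV.
V_out = 0 + 2832 × 0.000439453 V = 1.24453 V.

1.2445 V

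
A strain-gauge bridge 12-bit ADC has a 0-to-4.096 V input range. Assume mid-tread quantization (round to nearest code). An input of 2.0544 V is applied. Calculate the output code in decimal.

Full-scale span = 4.096 V; LSB = 4.096/2^12 = 1.000 mV.
(V_in − V_low)/LSB = (2.0544 − 0) / 0.001 = 2054.400.
So the output code is 2054.

code 2054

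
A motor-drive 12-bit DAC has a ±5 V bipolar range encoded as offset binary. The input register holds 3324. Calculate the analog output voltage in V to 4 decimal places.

3.1152 V

LSB = 10 V / 2^12 = 2.441 mV.
V_out = (−5) + 3324 × 0.00244141 V = 3.11523 V.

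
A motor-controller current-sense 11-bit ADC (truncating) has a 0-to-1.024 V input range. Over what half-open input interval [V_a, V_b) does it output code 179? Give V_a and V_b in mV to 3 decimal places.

[89.500 mV, 90.000 mV)

LSB = 1.024/2^11 = 0.500 mV.
V_a = V_low + 179·LSB = 0.0895 V; V_b = V_low + 180·LSB = 0.09 V.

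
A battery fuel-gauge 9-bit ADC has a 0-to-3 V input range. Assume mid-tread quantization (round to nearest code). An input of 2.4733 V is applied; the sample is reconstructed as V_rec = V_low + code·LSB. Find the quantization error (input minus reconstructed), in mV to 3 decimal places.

Step size: 3 V ÷ 2^9 = 5.859 mV.
Scaled input = 422.1099 LSBs, so code = 422.
V_rec = 0 + 422·0.00585938 = 2.4726562 V.
Difference: 0.00064375 V → 0.644 mV.

0.644 mV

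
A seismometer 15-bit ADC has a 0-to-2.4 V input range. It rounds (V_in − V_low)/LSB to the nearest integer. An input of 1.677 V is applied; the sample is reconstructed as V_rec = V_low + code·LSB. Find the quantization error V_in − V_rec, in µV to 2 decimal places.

One LSB is 2.4 V / 32768 = 73.24 µV.
(1.677 − 0)/7.32422e-05 = 22896.6400; round gives code 22897.
V_rec = 0 + 22897·7.32422e-05 = 1.6770264 V.
Difference: -2.63672e-05 V → -26.37 µV.

-26.37 µV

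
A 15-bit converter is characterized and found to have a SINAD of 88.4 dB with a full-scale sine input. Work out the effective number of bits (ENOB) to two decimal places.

14.39 bits

ENOB = (SINAD − 1.76) / 6.02 = (88.4 − 1.76)/6.02 = 14.392.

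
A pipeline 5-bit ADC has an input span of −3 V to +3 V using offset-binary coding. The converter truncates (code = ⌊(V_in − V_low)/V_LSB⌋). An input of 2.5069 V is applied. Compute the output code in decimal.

code 29

Full-scale span = 6 V; LSB = 6/2^5 = 187.500 mV.
(V_in − V_low)/LSB = (2.5069 − (−3)) / 0.1875 = 29.370.
⌊·⌋(29.370) = 29.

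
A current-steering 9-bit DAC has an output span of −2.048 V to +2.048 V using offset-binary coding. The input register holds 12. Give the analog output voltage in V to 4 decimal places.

LSB = 4.096 V / 2^9 = 8.000 mV.
V_out = (−2.048) + 12 × 0.008 V = -1.952 V.

-1.9520 V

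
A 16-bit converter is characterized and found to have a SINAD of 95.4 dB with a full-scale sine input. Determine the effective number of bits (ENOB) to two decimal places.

ENOB = (SINAD − 1.76) / 6.02 = (95.4 − 1.76)/6.02 = 15.555.

15.55 bits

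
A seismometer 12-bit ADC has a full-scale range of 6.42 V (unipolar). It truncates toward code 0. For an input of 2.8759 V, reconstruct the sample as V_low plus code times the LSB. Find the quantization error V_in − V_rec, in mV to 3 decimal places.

1.320 mV

One LSB is 6.42 V / 4096 = 1.567 mV.
(2.8759 − 0)/0.00156738 = 1834.8421; ⌊·⌋ gives code 1834.
V_rec = 0 + 1834·0.00156738 = 2.8745801 V.
Error = 2.8759 − 2.8745801 = 0.00131992 V = 1.320 mV.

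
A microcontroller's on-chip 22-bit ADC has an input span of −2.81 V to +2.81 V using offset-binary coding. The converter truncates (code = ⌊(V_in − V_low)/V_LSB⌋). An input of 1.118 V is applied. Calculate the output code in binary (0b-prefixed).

code 0b1011001011101101001110 (decimal 2931534)

Full-scale span = 5.62 V; LSB = 5.62/2^22 = 1.34 µV.
(1.118 − (−2.81)) / 1.33991e-06 = 2931534.895 LSBs.
So the output code is 2931534.
In binary (0b-prefixed): 0b1011001011101101001110.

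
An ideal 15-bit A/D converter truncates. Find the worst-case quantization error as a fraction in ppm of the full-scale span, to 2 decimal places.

30.52 ppm

Truncating → worst-case error = 1 LSB = V_FS/2^15, so 1e+06/32768 = 30.5176 ppm of full scale.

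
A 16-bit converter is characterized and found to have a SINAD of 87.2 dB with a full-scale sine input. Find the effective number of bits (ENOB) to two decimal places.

14.19 bits

ENOB = (SINAD − 1.76) / 6.02 = (87.2 − 1.76)/6.02 = 14.193.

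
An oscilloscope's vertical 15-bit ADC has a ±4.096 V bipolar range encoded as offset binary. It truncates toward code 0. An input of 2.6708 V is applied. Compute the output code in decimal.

With 32768 levels over 8.192 V, one step is 250.00 µV.
Input sits at 27067.200 steps above V_low.
⌊·⌋(27067.200) = 27067.

code 27067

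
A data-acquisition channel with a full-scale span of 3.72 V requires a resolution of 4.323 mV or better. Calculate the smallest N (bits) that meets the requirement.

10 bits

Number of steps required ≥ 3.72 V / 4.323 mV = 860.51.
Need 2^N ≥ 860.51; 2^9 = 512, 2^10 = 1024.
Minimum N = 10.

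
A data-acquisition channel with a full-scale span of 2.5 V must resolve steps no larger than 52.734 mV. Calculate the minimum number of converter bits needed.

6 bits

Number of steps required ≥ 2.5 V / 52.734 mV = 47.41.
Need 2^N ≥ 47.41; 2^5 = 32, 2^6 = 64.
Minimum N = 6.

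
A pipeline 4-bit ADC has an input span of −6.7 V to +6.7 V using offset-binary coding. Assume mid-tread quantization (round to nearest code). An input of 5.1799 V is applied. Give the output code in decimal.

code 14

Full-scale span = 13.4 V; LSB = 13.4/2^4 = 0.8375 V.
Input sits at 14.185 steps above V_low.
So the output code is 14.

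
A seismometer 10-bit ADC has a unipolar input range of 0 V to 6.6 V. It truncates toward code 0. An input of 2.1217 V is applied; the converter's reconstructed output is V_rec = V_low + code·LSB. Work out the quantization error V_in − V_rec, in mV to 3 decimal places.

One LSB is 6.6 V / 1024 = 6.445 mV.
(2.1217 − 0)/0.00644531 = 329.1850; ⌊·⌋ gives code 329.
V_rec = 0 + 329·0.00644531 = 2.1205078 V.
Difference: 0.00119219 V → 1.192 mV.

1.192 mV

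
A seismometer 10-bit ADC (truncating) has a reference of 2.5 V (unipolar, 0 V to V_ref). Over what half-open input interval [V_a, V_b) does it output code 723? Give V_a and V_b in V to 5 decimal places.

[1.76514 V, 1.76758 V)

LSB = 2.5/2^10 = 2.441 mV.
V_a = V_low + 723·LSB = 1.76514 V; V_b = V_low + 724·LSB = 1.76758 V.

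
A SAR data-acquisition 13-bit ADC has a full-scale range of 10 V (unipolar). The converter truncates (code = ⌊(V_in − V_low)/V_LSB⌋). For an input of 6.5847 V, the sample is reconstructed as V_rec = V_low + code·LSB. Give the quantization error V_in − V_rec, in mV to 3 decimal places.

0.227 mV

One LSB is 10 V / 8192 = 1.221 mV.
(V_in − V_low)/LSB = (6.5847 − 0)/0.0012207 = 5394.1862 → code 5394 (floor).
Code 5394 maps back to 0 + 5394×0.0012207 V = 6.5844727 V.
Difference: 0.000227344 V → 0.227 mV.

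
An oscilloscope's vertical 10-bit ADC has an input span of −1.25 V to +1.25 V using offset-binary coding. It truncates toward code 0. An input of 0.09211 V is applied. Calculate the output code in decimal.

code 549

Full-scale span = 2.5 V; LSB = 2.5/2^10 = 2.441 mV.
Input sits at 549.728 steps above V_low.
⌊·⌋(549.728) = 549.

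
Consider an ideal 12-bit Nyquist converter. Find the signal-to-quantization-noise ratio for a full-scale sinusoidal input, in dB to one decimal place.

SNR ≈ 6.02·N + 1.76 dB = 6.02·12 + 1.76 = 74.00 dB.

74.0 dB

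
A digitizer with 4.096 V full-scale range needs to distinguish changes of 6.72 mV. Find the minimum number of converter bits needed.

Number of steps required ≥ 4.096 V / 6.72 mV = 609.52.
Need 2^N ≥ 609.52; 2^9 = 512, 2^10 = 1024.
Minimum N = 10.

10 bits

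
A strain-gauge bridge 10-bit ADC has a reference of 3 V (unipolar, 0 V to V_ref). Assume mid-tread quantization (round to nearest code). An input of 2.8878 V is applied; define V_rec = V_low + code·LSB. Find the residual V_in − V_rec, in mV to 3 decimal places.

One LSB is 3 V / 1024 = 2.930 mV.
(2.8878 − 0)/0.00292969 = 985.7024; round gives code 986.
Code 986 maps back to 0 + 986×0.00292969 V = 2.8886719 V.
Difference: -0.000871875 V → -0.872 mV.

-0.872 mV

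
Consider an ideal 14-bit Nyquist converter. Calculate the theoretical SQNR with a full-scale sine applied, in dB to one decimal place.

SNR ≈ 6.02·N + 1.76 dB = 6.02·14 + 1.76 = 86.04 dB.

86.0 dB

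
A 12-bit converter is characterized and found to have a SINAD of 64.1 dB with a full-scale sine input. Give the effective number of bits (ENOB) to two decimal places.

ENOB = (SINAD − 1.76) / 6.02 = (64.1 − 1.76)/6.02 = 10.355.

10.36 bits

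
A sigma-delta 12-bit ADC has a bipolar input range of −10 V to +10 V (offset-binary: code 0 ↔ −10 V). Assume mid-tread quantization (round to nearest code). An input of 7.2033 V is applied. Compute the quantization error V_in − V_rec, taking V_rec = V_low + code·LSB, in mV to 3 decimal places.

1.152 mV

LSB = 20/2^12 = 4.883 mV.
(V_in − V_low)/LSB = (7.2033 − (−10))/0.00488281 = 3523.2358 → code 3523 (round).
Code 3523 maps back to (−10) + 3523×0.00488281 V = 7.2021484 V.
Error = 7.2033 − 7.2021484 = 0.00115156 V = 1.152 mV.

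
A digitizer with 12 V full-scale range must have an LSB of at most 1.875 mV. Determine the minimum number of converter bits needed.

13 bits

Number of steps required ≥ 12 V / 1.875 mV = 6400.00.
Need 2^N ≥ 6400.00; 2^12 = 4096, 2^13 = 8192.
Minimum N = 13.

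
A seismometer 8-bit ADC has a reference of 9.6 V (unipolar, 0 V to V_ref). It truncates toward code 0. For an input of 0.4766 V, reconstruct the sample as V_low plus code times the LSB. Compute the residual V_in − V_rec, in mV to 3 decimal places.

One LSB is 9.6 V / 256 = 37.500 mV.
(0.4766 − 0)/0.0375 = 12.7093; ⌊·⌋ gives code 12.
Code 12 maps back to 0 + 12×0.0375 V = 0.45 V.
Difference: 0.0266 V → 26.600 mV.

26.600 mV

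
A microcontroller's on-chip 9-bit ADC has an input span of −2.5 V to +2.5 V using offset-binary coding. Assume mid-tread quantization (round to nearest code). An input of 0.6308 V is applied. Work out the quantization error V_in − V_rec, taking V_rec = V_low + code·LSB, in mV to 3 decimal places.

-3.966 mV

LSB = 5/2^9 = 9.766 mV.
Scaled input = 320.5939 LSBs, so code = 321.
Code 321 maps back to (−2.5) + 321×0.00976562 V = 0.63476562 V.
Difference: -0.00396563 V → -3.966 mV.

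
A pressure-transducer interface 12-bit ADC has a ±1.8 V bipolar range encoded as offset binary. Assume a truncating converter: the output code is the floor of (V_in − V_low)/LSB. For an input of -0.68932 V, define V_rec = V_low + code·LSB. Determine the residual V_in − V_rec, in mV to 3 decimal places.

One LSB is 3.6 V / 4096 = 0.879 mV.
(V_in − V_low)/LSB = (-0.68932 − (−1.8))/0.000878906 = 1263.7070 → code 1263 (floor).
V_rec = (−1.8) + 1263·0.000878906 = -0.68994141 V.
Difference: 0.000621406 V → 0.621 mV.

0.621 mV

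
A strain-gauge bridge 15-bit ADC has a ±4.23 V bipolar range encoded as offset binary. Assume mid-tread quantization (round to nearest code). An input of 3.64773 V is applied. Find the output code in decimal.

code 30513

With 32768 levels over 8.46 V, one step is 258.18 µV.
Input sits at 30512.702 steps above V_low.
round(30512.702) = 30513.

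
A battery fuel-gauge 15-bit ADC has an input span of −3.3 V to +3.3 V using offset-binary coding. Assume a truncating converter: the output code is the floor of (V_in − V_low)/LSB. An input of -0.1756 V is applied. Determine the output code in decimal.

code 15512

LSB = 6.6 V / 32768 = 201.42 µV.
(V_in − V_low)/LSB = (-0.1756 − (−3.3)) / 0.000201416 = 15512.173.
⌊·⌋(15512.173) = 15512.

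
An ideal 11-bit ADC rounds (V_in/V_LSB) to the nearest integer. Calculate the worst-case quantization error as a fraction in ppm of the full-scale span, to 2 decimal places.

Rounding → worst-case error = ½ LSB = V_FS/2^12, so 1e+06/4096 = 244.141 ppm of full scale.

244.14 ppm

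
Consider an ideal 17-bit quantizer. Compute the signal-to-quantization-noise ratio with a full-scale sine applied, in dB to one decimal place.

104.1 dB

SNR ≈ 6.02·N + 1.76 dB = 6.02·17 + 1.76 = 104.10 dB.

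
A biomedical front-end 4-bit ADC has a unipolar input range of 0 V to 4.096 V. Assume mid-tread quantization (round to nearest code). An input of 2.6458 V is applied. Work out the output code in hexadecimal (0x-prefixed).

With 16 levels over 4.096 V, one step is 256.000 mV.
(V_in − V_low)/LSB = (2.6458 − 0) / 0.256 = 10.335.
So the output code is 10.
In hexadecimal (0x-prefixed): 0xA.

code 0xA (decimal 10)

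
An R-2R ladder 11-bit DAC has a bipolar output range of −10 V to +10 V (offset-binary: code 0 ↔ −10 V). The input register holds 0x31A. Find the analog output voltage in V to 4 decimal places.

-2.2461 V

LSB = 20 V / 2^11 = 9.766 mV.
Code 0x31A = 794 decimal.
V_out = (−10) + 794 × 0.00976562 V = -2.24609 V.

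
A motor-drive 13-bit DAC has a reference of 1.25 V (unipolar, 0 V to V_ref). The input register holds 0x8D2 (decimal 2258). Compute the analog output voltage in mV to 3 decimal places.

LSB = 1.25 V / 2^13 = 152.59 µV.
Code 0x8D2 = 2258 decimal.
V_out = 0 + 2258 × 0.000152588 V = 0.344543 V.
= 344.543 mV.

344.543 mV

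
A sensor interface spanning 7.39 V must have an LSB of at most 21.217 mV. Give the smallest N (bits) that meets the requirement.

Number of steps required ≥ 7.39 V / 21.217 mV = 348.31.
Need 2^N ≥ 348.31; 2^8 = 256, 2^9 = 512.
Minimum N = 9.

9 bits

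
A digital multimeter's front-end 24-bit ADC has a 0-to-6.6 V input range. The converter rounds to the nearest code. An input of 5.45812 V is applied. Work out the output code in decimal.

With 16777216 levels over 6.6 V, one step is 0.39 µV.
(5.45812 − 0) / 3.93391e-07 = 13874554.272 LSBs.
round(13874554.272) = 13874554.

code 13874554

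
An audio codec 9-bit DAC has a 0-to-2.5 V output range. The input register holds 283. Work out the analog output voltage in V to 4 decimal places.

1.3818 V

LSB = 2.5 V / 2^9 = 4.883 mV.
V_out = 0 + 283 × 0.00488281 V = 1.38184 V.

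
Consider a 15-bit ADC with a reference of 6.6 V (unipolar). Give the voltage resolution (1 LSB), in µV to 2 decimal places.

Full-scale span = 6.6 V.
LSB = 6.6 / 2^15 = 6.6 / 32768 = 0.000201416 V = 201.42 µV.

201.42 µV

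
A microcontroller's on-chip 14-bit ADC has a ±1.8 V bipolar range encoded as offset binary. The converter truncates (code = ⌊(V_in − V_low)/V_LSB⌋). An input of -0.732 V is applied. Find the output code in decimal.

code 4860

Full-scale span = 3.6 V; LSB = 3.6/2^14 = 219.73 µV.
(-0.732 − (−1.8)) / 0.000219727 = 4860.587 LSBs.
⌊·⌋(4860.587) = 4860.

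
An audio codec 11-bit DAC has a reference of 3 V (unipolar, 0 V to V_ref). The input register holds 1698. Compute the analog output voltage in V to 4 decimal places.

2.4873 V

LSB = 3 V / 2^11 = 1.465 mV.
V_out = 0 + 1698 × 0.00146484 V = 2.4873 V.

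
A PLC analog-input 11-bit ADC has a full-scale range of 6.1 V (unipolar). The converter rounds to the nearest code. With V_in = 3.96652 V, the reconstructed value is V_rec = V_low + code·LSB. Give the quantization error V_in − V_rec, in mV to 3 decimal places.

Step size: 6.1 V ÷ 2^11 = 2.979 mV.
(3.96652 − 0)/0.00297852 = 1331.7103; round gives code 1332.
Code 1332 maps back to 0 + 1332×0.00297852 V = 3.9673828 V.
V_in − V_rec = -0.000862812 V = -0.863 mV.

-0.863 mV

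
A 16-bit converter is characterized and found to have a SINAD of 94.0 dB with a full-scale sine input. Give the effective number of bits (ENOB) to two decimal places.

15.32 bits

ENOB = (SINAD − 1.76) / 6.02 = (94.0 − 1.76)/6.02 = 15.322.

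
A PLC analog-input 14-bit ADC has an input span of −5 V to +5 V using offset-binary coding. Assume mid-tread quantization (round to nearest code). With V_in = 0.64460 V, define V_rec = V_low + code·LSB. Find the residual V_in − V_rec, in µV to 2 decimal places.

68.75 µV

One LSB is 10 V / 16384 = 0.610 mV.
(0.64460 − (−5))/0.000610352 = 9248.1126; round gives code 9248.
Reconstructed: 0.64453125 V.
Error = 0.64460 − 0.64453125 = 6.875e-05 V = 68.75 µV.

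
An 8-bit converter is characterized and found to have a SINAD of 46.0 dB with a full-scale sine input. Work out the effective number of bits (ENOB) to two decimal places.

7.35 bits

ENOB = (SINAD − 1.76) / 6.02 = (46.0 − 1.76)/6.02 = 7.349.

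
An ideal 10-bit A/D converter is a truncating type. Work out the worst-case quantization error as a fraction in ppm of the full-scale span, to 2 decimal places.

Truncating → worst-case error = 1 LSB = V_FS/2^10, so 1e+06/1024 = 976.562 ppm of full scale.

976.56 ppm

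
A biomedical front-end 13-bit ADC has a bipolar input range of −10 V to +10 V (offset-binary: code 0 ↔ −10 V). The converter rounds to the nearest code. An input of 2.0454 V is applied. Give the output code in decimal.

LSB = 20 V / 8192 = 2.441 mV.
(V_in − V_low)/LSB = (2.0454 − (−10)) / 0.00244141 = 4933.796.
Round → code 4934.

code 4934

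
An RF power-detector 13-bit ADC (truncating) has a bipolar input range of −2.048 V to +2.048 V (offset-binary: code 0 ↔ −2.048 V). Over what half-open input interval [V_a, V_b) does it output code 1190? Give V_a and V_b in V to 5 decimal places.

[-1.45300 V, -1.45250 V)

LSB = 4.096/2^13 = 0.500 mV.
V_a = V_low + 1190·LSB = -1.453 V; V_b = V_low + 1191·LSB = -1.4525 V.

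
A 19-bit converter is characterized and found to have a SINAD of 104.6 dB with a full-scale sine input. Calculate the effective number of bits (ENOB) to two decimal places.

17.08 bits

ENOB = (SINAD − 1.76) / 6.02 = (104.6 − 1.76)/6.02 = 17.083.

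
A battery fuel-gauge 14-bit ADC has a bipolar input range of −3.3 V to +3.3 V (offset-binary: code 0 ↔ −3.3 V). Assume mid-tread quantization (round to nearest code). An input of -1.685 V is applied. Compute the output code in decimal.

With 16384 levels over 6.6 V, one step is 402.83 µV.
(-1.685 − (−3.3)) / 0.000402832 = 4009.115 LSBs.
Round → code 4009.

code 4009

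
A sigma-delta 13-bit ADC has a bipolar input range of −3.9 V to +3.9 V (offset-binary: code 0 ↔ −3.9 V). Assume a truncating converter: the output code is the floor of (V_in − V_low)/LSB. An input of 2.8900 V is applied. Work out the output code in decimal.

code 7131

LSB = 7.8 V / 8192 = 0.952 mV.
(2.8900 − (−3.9)) / 0.000952148 = 7131.241 LSBs.
So the output code is 7131.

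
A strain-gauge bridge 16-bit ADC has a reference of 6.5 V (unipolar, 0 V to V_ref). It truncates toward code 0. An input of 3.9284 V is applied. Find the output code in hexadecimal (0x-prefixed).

LSB = 6.5 V / 65536 = 99.18 µV.
(V_in − V_low)/LSB = (3.9284 − 0) / 9.91821e-05 = 39607.942.
So the output code is 39607.
In hexadecimal (0x-prefixed): 0x9AB7.

code 0x9AB7 (decimal 39607)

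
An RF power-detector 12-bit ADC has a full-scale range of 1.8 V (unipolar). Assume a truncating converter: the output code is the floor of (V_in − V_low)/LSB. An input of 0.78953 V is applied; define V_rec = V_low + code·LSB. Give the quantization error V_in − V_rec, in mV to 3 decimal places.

0.272 mV

Step size: 1.8 V ÷ 2^12 = 439.45 µV.
(V_in − V_low)/LSB = (0.78953 − 0)/0.000439453 = 1796.6194 → code 1796 (floor).
V_rec = 0 + 1796·0.000439453 = 0.78925781 V.
V_in − V_rec = 0.000272188 V = 0.272 mV.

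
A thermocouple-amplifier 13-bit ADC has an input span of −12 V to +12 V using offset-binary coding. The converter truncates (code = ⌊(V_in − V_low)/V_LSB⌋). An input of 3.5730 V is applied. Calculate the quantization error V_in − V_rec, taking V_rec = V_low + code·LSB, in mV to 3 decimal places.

1.711 mV

Step size: 24 V ÷ 2^13 = 2.930 mV.
Scaled input = 5315.5840 LSBs, so code = 5315.
V_rec = (−12) + 5315·0.00292969 = 3.5712891 V.
Error = 3.5730 − 3.5712891 = 0.00171094 V = 1.711 mV.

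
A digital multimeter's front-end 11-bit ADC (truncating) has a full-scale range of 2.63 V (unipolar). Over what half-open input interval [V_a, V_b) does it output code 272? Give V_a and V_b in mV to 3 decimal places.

[349.297 mV, 350.581 mV)

LSB = 2.63/2^11 = 1.284 mV.
V_a = V_low + 272·LSB = 0.349297 V; V_b = V_low + 273·LSB = 0.350581 V.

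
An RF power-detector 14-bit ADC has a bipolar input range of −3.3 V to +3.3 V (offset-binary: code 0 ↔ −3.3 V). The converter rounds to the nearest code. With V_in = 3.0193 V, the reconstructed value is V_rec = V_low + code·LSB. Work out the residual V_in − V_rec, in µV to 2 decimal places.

73.93 µV

Step size: 6.6 V ÷ 2^14 = 402.83 µV.
(3.0193 − (−3.3))/0.000402832 = 15687.1835; round gives code 15687.
Code 15687 maps back to (−3.3) + 15687×0.000402832 V = 3.0192261 V.
Difference: 7.39258e-05 V → 73.93 µV.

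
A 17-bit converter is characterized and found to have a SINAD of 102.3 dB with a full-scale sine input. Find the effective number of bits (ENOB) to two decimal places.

16.70 bits

ENOB = (SINAD − 1.76) / 6.02 = (102.3 − 1.76)/6.02 = 16.701.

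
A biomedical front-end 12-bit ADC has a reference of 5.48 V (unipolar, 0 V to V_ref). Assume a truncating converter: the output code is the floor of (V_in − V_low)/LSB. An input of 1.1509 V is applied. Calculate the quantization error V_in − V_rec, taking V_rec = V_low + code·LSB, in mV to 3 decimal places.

0.314 mV

One LSB is 5.48 V / 4096 = 1.338 mV.
(V_in − V_low)/LSB = (1.1509 − 0)/0.00133789 = 860.2347 → code 860 (floor).
V_rec = 0 + 860·0.00133789 = 1.1505859 V.
Error = 1.1509 − 1.1505859 = 0.000314062 V = 0.314 mV.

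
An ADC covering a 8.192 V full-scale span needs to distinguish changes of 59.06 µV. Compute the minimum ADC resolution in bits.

18 bits

Number of steps required ≥ 8.192 V / 59.06 µV = 138706.40.
Need 2^N ≥ 138706.40; 2^17 = 131072, 2^18 = 262144.
Minimum N = 18.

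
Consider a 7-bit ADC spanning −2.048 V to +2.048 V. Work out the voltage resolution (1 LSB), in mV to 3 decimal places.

32.000 mV

Full-scale span = 4.096 V.
LSB = 4.096 / 2^7 = 4.096 / 128 = 0.032 V = 32.000 mV.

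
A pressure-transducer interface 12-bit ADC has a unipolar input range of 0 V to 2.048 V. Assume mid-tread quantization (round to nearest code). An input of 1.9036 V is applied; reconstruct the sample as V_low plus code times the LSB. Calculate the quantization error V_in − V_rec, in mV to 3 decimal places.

0.100 mV

Step size: 2.048 V ÷ 2^12 = 0.500 mV.
(1.9036 − 0)/0.0005 = 3807.2000; round gives code 3807.
Reconstructed: 1.9035 V.
Difference: 0.0001 V → 0.100 mV.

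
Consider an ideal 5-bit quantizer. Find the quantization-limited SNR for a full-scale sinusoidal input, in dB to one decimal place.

31.9 dB

SNR ≈ 6.02·N + 1.76 dB = 6.02·5 + 1.76 = 31.86 dB.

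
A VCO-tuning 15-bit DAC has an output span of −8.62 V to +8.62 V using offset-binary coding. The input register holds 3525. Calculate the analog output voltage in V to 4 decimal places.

LSB = 17.24 V / 2^15 = 0.526 mV.
V_out = (−8.62) + 3525 × 0.000526123 V = -6.76542 V.

-6.7654 V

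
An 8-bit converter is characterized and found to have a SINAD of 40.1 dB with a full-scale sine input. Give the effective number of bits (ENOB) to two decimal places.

ENOB = (SINAD − 1.76) / 6.02 = (40.1 − 1.76)/6.02 = 6.369.

6.37 bits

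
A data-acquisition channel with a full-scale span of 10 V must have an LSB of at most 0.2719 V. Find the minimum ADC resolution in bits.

6 bits

Number of steps required ≥ 10 V / 0.2719 V = 36.78.
Need 2^N ≥ 36.78; 2^5 = 32, 2^6 = 64.
Minimum N = 6.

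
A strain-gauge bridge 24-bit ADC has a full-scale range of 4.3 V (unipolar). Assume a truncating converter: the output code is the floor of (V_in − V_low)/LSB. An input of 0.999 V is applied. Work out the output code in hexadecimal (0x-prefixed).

With 16777216 levels over 4.3 V, one step is 0.26 µV.
(V_in − V_low)/LSB = (0.999 − 0) / 2.563e-07 = 3897776.461.
So the output code is 3897776.
In hexadecimal (0x-prefixed): 0x3B79B0.

code 0x3B79B0 (decimal 3897776)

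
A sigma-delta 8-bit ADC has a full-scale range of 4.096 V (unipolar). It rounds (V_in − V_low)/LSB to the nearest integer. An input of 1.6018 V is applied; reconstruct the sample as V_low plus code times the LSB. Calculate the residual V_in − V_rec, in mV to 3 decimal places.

1.800 mV

LSB = 4.096/2^8 = 16.000 mV.
(1.6018 − 0)/0.016 = 100.1125; round gives code 100.
Reconstructed: 1.6 V.
Difference: 0.0018 V → 1.800 mV.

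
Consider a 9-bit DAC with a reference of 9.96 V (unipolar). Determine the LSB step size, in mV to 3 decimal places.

19.453 mV

Full-scale span = 9.96 V.
LSB = 9.96 / 2^9 = 9.96 / 512 = 0.0194531 V = 19.453 mV.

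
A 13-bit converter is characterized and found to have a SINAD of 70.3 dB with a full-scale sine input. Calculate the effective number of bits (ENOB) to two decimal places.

11.39 bits

ENOB = (SINAD − 1.76) / 6.02 = (70.3 − 1.76)/6.02 = 11.385.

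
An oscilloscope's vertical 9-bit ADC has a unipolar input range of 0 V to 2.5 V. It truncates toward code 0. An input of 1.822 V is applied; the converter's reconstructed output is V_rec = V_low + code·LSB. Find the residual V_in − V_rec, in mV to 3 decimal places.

Step size: 2.5 V ÷ 2^9 = 4.883 mV.
Scaled input = 373.1456 LSBs, so code = 373.
Code 373 maps back to 0 + 373×0.00488281 V = 1.8212891 V.
Difference: 0.000710937 V → 0.711 mV.

0.711 mV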